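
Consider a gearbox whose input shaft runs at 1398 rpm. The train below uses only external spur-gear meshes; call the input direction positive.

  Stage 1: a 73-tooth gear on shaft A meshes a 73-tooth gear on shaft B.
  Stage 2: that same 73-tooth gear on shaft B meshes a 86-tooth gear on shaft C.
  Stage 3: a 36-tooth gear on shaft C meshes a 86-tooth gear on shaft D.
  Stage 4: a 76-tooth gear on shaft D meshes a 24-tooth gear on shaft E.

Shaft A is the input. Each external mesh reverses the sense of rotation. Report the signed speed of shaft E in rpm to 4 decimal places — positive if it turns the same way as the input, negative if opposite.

+1573.0335 rpm (same as input, |ω| = 1573.0335 rpm)

Stage 1 [73T→73T]: ω = 1398.0000×73/73 = 1398.0000 rpm, dir flips to −; running = −1398.0000
Stage 2 [73T→86T]: ω = 1398.0000×73/86 = 1186.6744 rpm, dir flips to +; running = +1186.6744
Stage 3 [36T→86T]: ω = 1186.6744×36/86 = 496.7474 rpm, dir flips to −; running = −496.7474
Stage 4 [76T→24T]: ω = 496.7474×76/24 = 1573.0335 rpm, dir flips to +; running = +1573.0335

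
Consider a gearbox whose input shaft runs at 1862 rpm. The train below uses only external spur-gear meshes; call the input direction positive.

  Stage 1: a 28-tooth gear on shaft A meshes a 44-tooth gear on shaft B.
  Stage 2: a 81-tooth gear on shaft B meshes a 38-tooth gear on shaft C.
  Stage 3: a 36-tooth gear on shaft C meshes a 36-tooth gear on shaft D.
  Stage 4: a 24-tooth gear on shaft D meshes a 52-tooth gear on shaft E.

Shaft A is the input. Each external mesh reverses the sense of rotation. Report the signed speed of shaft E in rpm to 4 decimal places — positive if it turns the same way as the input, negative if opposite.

Stage 1 [28T→44T]: ω = 1862.0000×28/44 = 1184.9091 rpm, dir flips to −; running = −1184.9091
Stage 2 [81T→38T]: ω = 1184.9091×81/38 = 2525.7273 rpm, dir flips to +; running = +2525.7273
Stage 3 [36T→36T]: ω = 2525.7273×36/36 = 2525.7273 rpm, dir flips to −; running = −2525.7273
Stage 4 [24T→52T]: ω = 2525.7273×24/52 = 1165.7203 rpm, dir flips to +; running = +1165.7203

+1165.7203 rpm (same as input, |ω| = 1165.7203 rpm)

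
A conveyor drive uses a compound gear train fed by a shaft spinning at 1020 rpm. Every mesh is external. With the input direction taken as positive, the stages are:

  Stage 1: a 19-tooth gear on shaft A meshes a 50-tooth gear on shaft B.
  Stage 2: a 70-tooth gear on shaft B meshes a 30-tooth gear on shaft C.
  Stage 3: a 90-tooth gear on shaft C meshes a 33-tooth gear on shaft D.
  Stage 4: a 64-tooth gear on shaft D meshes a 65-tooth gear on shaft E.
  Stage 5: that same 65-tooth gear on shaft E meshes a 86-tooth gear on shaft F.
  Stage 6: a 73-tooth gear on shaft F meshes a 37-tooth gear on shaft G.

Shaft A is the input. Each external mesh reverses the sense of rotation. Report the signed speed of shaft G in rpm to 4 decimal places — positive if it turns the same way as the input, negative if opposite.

Stage 1 [19T→50T]: ω = 1020.0000×19/50 = 387.6000 rpm, dir flips to −; running = −387.6000
Stage 2 [70T→30T]: ω = 387.6000×70/30 = 904.4000 rpm, dir flips to +; running = +904.4000
Stage 3 [90T→33T]: ω = 904.4000×90/33 = 2466.5455 rpm, dir flips to −; running = −2466.5455
Stage 4 [64T→65T]: ω = 2466.5455×64/65 = 2428.5986 rpm, dir flips to +; running = +2428.5986
Stage 5 [65T→86T]: ω = 2428.5986×65/86 = 1835.5687 rpm, dir flips to −; running = −1835.5687
Stage 6 [73T→37T]: ω = 1835.5687×73/37 = 3621.5275 rpm, dir flips to +; running = +3621.5275

+3621.5275 rpm (same as input, |ω| = 3621.5275 rpm)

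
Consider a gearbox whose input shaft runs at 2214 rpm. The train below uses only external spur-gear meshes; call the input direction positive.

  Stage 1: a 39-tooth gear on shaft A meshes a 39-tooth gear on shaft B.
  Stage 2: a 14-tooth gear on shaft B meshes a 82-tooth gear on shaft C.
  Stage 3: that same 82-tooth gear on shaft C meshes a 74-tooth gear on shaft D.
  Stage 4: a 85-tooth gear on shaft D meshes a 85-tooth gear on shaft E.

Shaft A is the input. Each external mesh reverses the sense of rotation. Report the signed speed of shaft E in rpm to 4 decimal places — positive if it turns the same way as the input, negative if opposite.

Stage 1 [39T→39T]: ω = 2214.0000×39/39 = 2214.0000 rpm, dir flips to −; running = −2214.0000
Stage 2 [14T→82T]: ω = 2214.0000×14/82 = 378.0000 rpm, dir flips to +; running = +378.0000
Stage 3 [82T→74T]: ω = 378.0000×82/74 = 418.8649 rpm, dir flips to −; running = −418.8649
Stage 4 [85T→85T]: ω = 418.8649×85/85 = 418.8649 rpm, dir flips to +; running = +418.8649

+418.8649 rpm (same as input, |ω| = 418.8649 rpm)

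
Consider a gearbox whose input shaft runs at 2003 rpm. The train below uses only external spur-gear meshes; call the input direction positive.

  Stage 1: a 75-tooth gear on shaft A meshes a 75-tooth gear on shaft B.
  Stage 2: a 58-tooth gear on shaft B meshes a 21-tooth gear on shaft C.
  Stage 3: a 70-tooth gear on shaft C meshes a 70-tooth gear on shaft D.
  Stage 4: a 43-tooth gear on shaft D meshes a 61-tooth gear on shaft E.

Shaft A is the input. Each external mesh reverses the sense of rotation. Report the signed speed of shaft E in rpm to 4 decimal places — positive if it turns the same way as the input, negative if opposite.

Stage 1 [75T→75T]: ω = 2003.0000×75/75 = 2003.0000 rpm, dir flips to −; running = −2003.0000
Stage 2 [58T→21T]: ω = 2003.0000×58/21 = 5532.0952 rpm, dir flips to +; running = +5532.0952
Stage 3 [70T→70T]: ω = 5532.0952×70/70 = 5532.0952 rpm, dir flips to −; running = −5532.0952
Stage 4 [43T→61T]: ω = 5532.0952×43/61 = 3899.6737 rpm, dir flips to +; running = +3899.6737

+3899.6737 rpm (same as input, |ω| = 3899.6737 rpm)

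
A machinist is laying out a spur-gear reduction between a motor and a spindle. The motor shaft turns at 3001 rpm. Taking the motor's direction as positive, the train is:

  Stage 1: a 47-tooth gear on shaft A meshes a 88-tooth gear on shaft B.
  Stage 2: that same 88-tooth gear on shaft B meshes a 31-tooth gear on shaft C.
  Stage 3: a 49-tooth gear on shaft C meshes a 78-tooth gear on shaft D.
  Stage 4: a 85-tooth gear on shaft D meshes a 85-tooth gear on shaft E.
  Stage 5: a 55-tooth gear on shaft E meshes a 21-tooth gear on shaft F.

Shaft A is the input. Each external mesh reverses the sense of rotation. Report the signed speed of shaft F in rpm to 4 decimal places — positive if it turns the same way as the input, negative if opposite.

Stage 1 [47T→88T]: ω = 3001.0000×47/88 = 1602.8068 rpm, dir flips to −; running = −1602.8068
Stage 2 [88T→31T]: ω = 1602.8068×88/31 = 4549.9032 rpm, dir flips to +; running = +4549.9032
Stage 3 [49T→78T]: ω = 4549.9032×49/78 = 2858.2725 rpm, dir flips to −; running = −2858.2725
Stage 4 [85T→85T]: ω = 2858.2725×85/85 = 2858.2725 rpm, dir flips to +; running = +2858.2725
Stage 5 [55T→21T]: ω = 2858.2725×55/21 = 7485.9519 rpm, dir flips to −; running = −7485.9519

-7485.9519 rpm (opposite to input, |ω| = 7485.9519 rpm)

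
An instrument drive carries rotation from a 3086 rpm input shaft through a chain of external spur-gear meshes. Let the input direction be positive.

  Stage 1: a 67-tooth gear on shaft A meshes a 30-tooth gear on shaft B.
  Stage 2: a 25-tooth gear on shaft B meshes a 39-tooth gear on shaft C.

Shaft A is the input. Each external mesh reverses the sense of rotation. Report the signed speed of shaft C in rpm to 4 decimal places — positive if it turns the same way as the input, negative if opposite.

+4417.9915 rpm (same as input, |ω| = 4417.9915 rpm)

Stage 1 [67T→30T]: ω = 3086.0000×67/30 = 6892.0667 rpm, dir flips to −; running = −6892.0667
Stage 2 [25T→39T]: ω = 6892.0667×25/39 = 4417.9915 rpm, dir flips to +; running = +4417.9915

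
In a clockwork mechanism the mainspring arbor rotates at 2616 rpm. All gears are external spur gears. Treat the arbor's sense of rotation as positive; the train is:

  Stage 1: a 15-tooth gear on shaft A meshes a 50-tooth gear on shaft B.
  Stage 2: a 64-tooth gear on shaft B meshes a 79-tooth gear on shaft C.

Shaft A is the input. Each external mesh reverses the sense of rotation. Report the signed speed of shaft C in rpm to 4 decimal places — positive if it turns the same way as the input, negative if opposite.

Stage 1 [15T→50T]: ω = 2616.0000×15/50 = 784.8000 rpm, dir flips to −; running = −784.8000
Stage 2 [64T→79T]: ω = 784.8000×64/79 = 635.7873 rpm, dir flips to +; running = +635.7873

+635.7873 rpm (same as input, |ω| = 635.7873 rpm)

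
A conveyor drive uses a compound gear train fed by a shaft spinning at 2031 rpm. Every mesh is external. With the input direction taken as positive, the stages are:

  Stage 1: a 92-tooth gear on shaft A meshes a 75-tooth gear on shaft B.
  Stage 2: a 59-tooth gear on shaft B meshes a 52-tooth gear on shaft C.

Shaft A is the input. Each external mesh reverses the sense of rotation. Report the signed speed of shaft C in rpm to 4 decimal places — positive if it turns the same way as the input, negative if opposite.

Stage 1 [92T→75T]: ω = 2031.0000×92/75 = 2491.3600 rpm, dir flips to −; running = −2491.3600
Stage 2 [59T→52T]: ω = 2491.3600×59/52 = 2826.7354 rpm, dir flips to +; running = +2826.7354

+2826.7354 rpm (same as input, |ω| = 2826.7354 rpm)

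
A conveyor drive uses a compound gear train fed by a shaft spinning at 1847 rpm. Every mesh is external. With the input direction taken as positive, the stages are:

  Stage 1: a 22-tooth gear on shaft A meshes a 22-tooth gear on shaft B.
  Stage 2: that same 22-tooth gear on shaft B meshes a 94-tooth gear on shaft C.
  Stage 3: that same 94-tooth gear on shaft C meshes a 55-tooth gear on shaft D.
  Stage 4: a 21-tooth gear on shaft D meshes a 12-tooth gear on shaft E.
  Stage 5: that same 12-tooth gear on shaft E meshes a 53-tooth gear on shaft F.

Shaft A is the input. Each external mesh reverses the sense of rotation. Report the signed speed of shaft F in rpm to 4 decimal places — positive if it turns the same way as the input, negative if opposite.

Stage 1 [22T→22T]: ω = 1847.0000×22/22 = 1847.0000 rpm, dir flips to −; running = −1847.0000
Stage 2 [22T→94T]: ω = 1847.0000×22/94 = 432.2766 rpm, dir flips to +; running = +432.2766
Stage 3 [94T→55T]: ω = 432.2766×94/55 = 738.8000 rpm, dir flips to −; running = −738.8000
Stage 4 [21T→12T]: ω = 738.8000×21/12 = 1292.9000 rpm, dir flips to +; running = +1292.9000
Stage 5 [12T→53T]: ω = 1292.9000×12/53 = 292.7321 rpm, dir flips to −; running = −292.7321

-292.7321 rpm (opposite to input, |ω| = 292.7321 rpm)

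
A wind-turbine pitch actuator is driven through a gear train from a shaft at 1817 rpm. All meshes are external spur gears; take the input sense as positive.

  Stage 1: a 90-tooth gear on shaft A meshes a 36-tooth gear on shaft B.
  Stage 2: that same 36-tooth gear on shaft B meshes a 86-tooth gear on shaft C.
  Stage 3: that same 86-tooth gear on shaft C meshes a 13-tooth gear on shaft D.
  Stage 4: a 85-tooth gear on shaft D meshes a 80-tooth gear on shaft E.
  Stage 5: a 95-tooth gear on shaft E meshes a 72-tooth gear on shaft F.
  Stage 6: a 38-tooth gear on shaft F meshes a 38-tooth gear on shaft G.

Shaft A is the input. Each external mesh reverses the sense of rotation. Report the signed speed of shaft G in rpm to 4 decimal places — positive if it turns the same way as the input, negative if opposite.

+17634.9459 rpm (same as input, |ω| = 17634.9459 rpm)

Stage 1 [90T→36T]: ω = 1817.0000×90/36 = 4542.5000 rpm, dir flips to −; running = −4542.5000
Stage 2 [36T→86T]: ω = 4542.5000×36/86 = 1901.5116 rpm, dir flips to +; running = +1901.5116
Stage 3 [86T→13T]: ω = 1901.5116×86/13 = 12579.2308 rpm, dir flips to −; running = −12579.2308
Stage 4 [85T→80T]: ω = 12579.2308×85/80 = 13365.4327 rpm, dir flips to +; running = +13365.4327
Stage 5 [95T→72T]: ω = 13365.4327×95/72 = 17634.9459 rpm, dir flips to −; running = −17634.9459
Stage 6 [38T→38T]: ω = 17634.9459×38/38 = 17634.9459 rpm, dir flips to +; running = +17634.9459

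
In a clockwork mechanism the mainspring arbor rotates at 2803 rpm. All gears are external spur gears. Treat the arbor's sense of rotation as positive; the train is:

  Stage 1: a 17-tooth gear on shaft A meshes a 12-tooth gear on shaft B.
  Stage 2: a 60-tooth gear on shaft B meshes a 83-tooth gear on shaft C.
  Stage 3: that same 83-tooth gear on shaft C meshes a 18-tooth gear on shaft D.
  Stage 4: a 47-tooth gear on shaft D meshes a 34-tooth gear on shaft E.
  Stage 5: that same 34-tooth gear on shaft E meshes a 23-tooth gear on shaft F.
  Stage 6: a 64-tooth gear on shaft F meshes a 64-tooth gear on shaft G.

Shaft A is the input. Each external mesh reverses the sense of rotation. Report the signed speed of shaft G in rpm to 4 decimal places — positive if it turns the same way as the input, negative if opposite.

+27048.2729 rpm (same as input, |ω| = 27048.2729 rpm)

Stage 1 [17T→12T]: ω = 2803.0000×17/12 = 3970.9167 rpm, dir flips to −; running = −3970.9167
Stage 2 [60T→83T]: ω = 3970.9167×60/83 = 2870.5422 rpm, dir flips to +; running = +2870.5422
Stage 3 [83T→18T]: ω = 2870.5422×83/18 = 13236.3889 rpm, dir flips to −; running = −13236.3889
Stage 4 [47T→34T]: ω = 13236.3889×47/34 = 18297.3611 rpm, dir flips to +; running = +18297.3611
Stage 5 [34T→23T]: ω = 18297.3611×34/23 = 27048.2729 rpm, dir flips to −; running = −27048.2729
Stage 6 [64T→64T]: ω = 27048.2729×64/64 = 27048.2729 rpm, dir flips to +; running = +27048.2729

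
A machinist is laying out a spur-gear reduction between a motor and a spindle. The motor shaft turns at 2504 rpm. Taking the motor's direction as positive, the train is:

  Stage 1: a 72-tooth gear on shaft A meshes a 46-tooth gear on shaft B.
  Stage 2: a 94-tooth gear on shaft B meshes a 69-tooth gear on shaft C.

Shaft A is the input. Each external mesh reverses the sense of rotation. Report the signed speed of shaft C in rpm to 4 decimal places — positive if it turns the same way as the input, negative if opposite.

Stage 1 [72T→46T]: ω = 2504.0000×72/46 = 3919.3043 rpm, dir flips to −; running = −3919.3043
Stage 2 [94T→69T]: ω = 3919.3043×94/69 = 5339.3422 rpm, dir flips to +; running = +5339.3422

+5339.3422 rpm (same as input, |ω| = 5339.3422 rpm)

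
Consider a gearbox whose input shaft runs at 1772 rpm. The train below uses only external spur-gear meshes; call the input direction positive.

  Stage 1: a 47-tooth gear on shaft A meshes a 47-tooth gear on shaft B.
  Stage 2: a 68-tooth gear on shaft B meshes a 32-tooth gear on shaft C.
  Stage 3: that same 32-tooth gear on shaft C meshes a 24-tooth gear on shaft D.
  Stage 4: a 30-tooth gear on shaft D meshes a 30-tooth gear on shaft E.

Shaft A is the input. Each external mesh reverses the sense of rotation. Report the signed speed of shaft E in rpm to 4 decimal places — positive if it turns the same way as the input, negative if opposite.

Stage 1 [47T→47T]: ω = 1772.0000×47/47 = 1772.0000 rpm, dir flips to −; running = −1772.0000
Stage 2 [68T→32T]: ω = 1772.0000×68/32 = 3765.5000 rpm, dir flips to +; running = +3765.5000
Stage 3 [32T→24T]: ω = 3765.5000×32/24 = 5020.6667 rpm, dir flips to −; running = −5020.6667
Stage 4 [30T→30T]: ω = 5020.6667×30/30 = 5020.6667 rpm, dir flips to +; running = +5020.6667

+5020.6667 rpm (same as input, |ω| = 5020.6667 rpm)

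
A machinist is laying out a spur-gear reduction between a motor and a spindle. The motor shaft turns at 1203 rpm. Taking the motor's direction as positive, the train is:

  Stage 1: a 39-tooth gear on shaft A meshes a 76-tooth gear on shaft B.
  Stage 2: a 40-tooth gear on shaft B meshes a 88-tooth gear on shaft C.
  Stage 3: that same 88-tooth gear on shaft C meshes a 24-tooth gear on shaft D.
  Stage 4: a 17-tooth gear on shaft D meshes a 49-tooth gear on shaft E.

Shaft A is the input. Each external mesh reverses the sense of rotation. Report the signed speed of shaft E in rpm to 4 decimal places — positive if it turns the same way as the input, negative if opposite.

Stage 1 [39T→76T]: ω = 1203.0000×39/76 = 617.3289 rpm, dir flips to −; running = −617.3289
Stage 2 [40T→88T]: ω = 617.3289×40/88 = 280.6041 rpm, dir flips to +; running = +280.6041
Stage 3 [88T→24T]: ω = 280.6041×88/24 = 1028.8816 rpm, dir flips to −; running = −1028.8816
Stage 4 [17T→49T]: ω = 1028.8816×17/49 = 356.9589 rpm, dir flips to +; running = +356.9589

+356.9589 rpm (same as input, |ω| = 356.9589 rpm)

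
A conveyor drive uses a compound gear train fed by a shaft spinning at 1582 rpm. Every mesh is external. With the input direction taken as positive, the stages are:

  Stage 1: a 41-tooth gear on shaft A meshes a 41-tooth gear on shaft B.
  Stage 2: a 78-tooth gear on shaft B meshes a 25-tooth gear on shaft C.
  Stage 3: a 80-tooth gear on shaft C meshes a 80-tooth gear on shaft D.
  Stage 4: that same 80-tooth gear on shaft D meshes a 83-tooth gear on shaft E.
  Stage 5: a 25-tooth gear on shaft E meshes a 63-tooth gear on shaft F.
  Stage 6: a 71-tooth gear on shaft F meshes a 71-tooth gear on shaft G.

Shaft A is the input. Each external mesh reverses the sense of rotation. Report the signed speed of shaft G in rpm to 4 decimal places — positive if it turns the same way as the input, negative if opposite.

Stage 1 [41T→41T]: ω = 1582.0000×41/41 = 1582.0000 rpm, dir flips to −; running = −1582.0000
Stage 2 [78T→25T]: ω = 1582.0000×78/25 = 4935.8400 rpm, dir flips to +; running = +4935.8400
Stage 3 [80T→80T]: ω = 4935.8400×80/80 = 4935.8400 rpm, dir flips to −; running = −4935.8400
Stage 4 [80T→83T]: ω = 4935.8400×80/83 = 4757.4361 rpm, dir flips to +; running = +4757.4361
Stage 5 [25T→63T]: ω = 4757.4361×25/63 = 1887.8715 rpm, dir flips to −; running = −1887.8715
Stage 6 [71T→71T]: ω = 1887.8715×71/71 = 1887.8715 rpm, dir flips to +; running = +1887.8715

+1887.8715 rpm (same as input, |ω| = 1887.8715 rpm)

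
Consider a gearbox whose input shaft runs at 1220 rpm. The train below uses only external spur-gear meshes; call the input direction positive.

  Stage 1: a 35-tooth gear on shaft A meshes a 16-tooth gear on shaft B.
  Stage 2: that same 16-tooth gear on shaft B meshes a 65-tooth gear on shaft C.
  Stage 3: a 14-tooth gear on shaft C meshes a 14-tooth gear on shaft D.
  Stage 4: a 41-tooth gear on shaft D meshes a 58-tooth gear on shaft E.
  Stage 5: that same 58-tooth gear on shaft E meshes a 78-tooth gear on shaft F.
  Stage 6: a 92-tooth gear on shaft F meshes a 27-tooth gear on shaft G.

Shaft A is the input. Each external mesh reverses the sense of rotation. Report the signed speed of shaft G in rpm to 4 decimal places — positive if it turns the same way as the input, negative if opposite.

Stage 1 [35T→16T]: ω = 1220.0000×35/16 = 2668.7500 rpm, dir flips to −; running = −2668.7500
Stage 2 [16T→65T]: ω = 2668.7500×16/65 = 656.9231 rpm, dir flips to +; running = +656.9231
Stage 3 [14T→14T]: ω = 656.9231×14/14 = 656.9231 rpm, dir flips to −; running = −656.9231
Stage 4 [41T→58T]: ω = 656.9231×41/58 = 464.3767 rpm, dir flips to +; running = +464.3767
Stage 5 [58T→78T]: ω = 464.3767×58/78 = 345.3057 rpm, dir flips to −; running = −345.3057
Stage 6 [92T→27T]: ω = 345.3057×92/27 = 1176.5973 rpm, dir flips to +; running = +1176.5973

+1176.5973 rpm (same as input, |ω| = 1176.5973 rpm)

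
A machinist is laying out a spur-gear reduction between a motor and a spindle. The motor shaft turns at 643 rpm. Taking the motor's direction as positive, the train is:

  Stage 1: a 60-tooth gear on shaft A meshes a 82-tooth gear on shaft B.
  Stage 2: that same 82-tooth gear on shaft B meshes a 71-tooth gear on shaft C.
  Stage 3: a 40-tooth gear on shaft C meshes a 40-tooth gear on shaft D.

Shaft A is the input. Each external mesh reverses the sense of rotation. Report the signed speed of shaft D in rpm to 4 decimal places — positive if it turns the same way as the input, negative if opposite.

Stage 1 [60T→82T]: ω = 643.0000×60/82 = 470.4878 rpm, dir flips to −; running = −470.4878
Stage 2 [82T→71T]: ω = 470.4878×82/71 = 543.3803 rpm, dir flips to +; running = +543.3803
Stage 3 [40T→40T]: ω = 543.3803×40/40 = 543.3803 rpm, dir flips to −; running = −543.3803

-543.3803 rpm (opposite to input, |ω| = 543.3803 rpm)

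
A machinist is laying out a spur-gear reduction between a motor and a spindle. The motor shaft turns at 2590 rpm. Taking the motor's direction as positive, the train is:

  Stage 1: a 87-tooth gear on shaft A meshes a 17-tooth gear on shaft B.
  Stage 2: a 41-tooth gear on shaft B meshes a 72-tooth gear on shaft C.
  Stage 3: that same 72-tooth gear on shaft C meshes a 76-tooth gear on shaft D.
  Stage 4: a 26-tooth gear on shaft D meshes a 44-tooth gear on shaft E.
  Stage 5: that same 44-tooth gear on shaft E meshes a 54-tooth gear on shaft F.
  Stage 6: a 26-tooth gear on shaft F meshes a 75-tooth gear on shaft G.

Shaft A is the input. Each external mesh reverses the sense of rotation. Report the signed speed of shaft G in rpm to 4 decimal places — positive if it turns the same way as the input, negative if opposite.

Stage 1 [87T→17T]: ω = 2590.0000×87/17 = 13254.7059 rpm, dir flips to −; running = −13254.7059
Stage 2 [41T→72T]: ω = 13254.7059×41/72 = 7547.8186 rpm, dir flips to +; running = +7547.8186
Stage 3 [72T→76T]: ω = 7547.8186×72/76 = 7150.5650 rpm, dir flips to −; running = −7150.5650
Stage 4 [26T→44T]: ω = 7150.5650×26/44 = 4225.3339 rpm, dir flips to +; running = +4225.3339
Stage 5 [44T→54T]: ω = 4225.3339×44/54 = 3442.8646 rpm, dir flips to −; running = −3442.8646
Stage 6 [26T→75T]: ω = 3442.8646×26/75 = 1193.5264 rpm, dir flips to +; running = +1193.5264

+1193.5264 rpm (same as input, |ω| = 1193.5264 rpm)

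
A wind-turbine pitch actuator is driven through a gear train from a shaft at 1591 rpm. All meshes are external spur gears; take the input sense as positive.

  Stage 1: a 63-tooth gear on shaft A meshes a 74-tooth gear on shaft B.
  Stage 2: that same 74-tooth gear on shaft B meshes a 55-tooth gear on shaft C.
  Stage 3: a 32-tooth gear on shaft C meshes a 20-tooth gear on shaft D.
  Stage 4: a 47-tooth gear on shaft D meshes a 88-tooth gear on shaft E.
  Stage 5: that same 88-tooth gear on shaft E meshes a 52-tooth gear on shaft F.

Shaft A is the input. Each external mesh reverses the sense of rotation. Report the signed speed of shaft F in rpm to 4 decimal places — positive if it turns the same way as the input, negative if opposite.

Stage 1 [63T→74T]: ω = 1591.0000×63/74 = 1354.5000 rpm, dir flips to −; running = −1354.5000
Stage 2 [74T→55T]: ω = 1354.5000×74/55 = 1822.4182 rpm, dir flips to +; running = +1822.4182
Stage 3 [32T→20T]: ω = 1822.4182×32/20 = 2915.8691 rpm, dir flips to −; running = −2915.8691
Stage 4 [47T→88T]: ω = 2915.8691×47/88 = 1557.3392 rpm, dir flips to +; running = +1557.3392
Stage 5 [88T→52T]: ω = 1557.3392×88/52 = 2635.4971 rpm, dir flips to −; running = −2635.4971

-2635.4971 rpm (opposite to input, |ω| = 2635.4971 rpm)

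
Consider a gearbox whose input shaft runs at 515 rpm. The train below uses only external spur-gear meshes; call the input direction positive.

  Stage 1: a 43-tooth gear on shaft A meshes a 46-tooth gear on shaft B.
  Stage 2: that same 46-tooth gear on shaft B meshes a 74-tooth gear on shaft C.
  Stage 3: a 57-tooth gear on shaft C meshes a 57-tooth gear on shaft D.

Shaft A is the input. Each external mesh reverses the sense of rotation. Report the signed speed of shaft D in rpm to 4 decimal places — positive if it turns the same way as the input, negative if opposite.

-299.2568 rpm (opposite to input, |ω| = 299.2568 rpm)

Stage 1 [43T→46T]: ω = 515.0000×43/46 = 481.4130 rpm, dir flips to −; running = −481.4130
Stage 2 [46T→74T]: ω = 481.4130×46/74 = 299.2568 rpm, dir flips to +; running = +299.2568
Stage 3 [57T→57T]: ω = 299.2568×57/57 = 299.2568 rpm, dir flips to −; running = −299.2568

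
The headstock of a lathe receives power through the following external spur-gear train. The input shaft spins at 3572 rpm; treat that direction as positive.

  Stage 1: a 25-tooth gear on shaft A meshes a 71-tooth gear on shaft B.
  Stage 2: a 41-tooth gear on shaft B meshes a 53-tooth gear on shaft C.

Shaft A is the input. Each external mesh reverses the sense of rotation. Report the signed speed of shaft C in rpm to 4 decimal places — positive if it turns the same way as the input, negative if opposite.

Stage 1 [25T→71T]: ω = 3572.0000×25/71 = 1257.7465 rpm, dir flips to −; running = −1257.7465
Stage 2 [41T→53T]: ω = 1257.7465×41/53 = 972.9737 rpm, dir flips to +; running = +972.9737

+972.9737 rpm (same as input, |ω| = 972.9737 rpm)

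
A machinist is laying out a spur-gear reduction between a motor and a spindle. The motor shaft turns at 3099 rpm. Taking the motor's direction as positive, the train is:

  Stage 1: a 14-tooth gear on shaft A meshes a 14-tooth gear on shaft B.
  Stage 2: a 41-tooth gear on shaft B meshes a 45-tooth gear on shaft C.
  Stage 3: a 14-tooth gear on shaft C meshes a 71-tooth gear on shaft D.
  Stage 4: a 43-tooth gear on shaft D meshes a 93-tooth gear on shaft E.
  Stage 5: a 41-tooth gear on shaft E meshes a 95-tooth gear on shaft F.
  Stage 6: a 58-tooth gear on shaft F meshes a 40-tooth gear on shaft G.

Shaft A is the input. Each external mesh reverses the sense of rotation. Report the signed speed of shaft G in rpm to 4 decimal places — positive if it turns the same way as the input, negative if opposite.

+161.0929 rpm (same as input, |ω| = 161.0929 rpm)

Stage 1 [14T→14T]: ω = 3099.0000×14/14 = 3099.0000 rpm, dir flips to −; running = −3099.0000
Stage 2 [41T→45T]: ω = 3099.0000×41/45 = 2823.5333 rpm, dir flips to +; running = +2823.5333
Stage 3 [14T→71T]: ω = 2823.5333×14/71 = 556.7531 rpm, dir flips to −; running = −556.7531
Stage 4 [43T→93T]: ω = 556.7531×43/93 = 257.4235 rpm, dir flips to +; running = +257.4235
Stage 5 [41T→95T]: ω = 257.4235×41/95 = 111.0985 rpm, dir flips to −; running = −111.0985
Stage 6 [58T→40T]: ω = 111.0985×58/40 = 161.0929 rpm, dir flips to +; running = +161.0929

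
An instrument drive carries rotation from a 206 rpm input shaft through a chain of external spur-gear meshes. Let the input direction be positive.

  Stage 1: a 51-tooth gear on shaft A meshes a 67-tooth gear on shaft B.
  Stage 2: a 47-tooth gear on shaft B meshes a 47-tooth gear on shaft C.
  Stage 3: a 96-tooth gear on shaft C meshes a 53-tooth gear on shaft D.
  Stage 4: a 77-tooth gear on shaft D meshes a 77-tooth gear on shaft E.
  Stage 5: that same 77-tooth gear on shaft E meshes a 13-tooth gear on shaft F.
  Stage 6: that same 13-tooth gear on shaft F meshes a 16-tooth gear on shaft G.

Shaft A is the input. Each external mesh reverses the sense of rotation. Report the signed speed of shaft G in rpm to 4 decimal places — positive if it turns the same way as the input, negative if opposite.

Stage 1 [51T→67T]: ω = 206.0000×51/67 = 156.8060 rpm, dir flips to −; running = −156.8060
Stage 2 [47T→47T]: ω = 156.8060×47/47 = 156.8060 rpm, dir flips to +; running = +156.8060
Stage 3 [96T→53T]: ω = 156.8060×96/53 = 284.0259 rpm, dir flips to −; running = −284.0259
Stage 4 [77T→77T]: ω = 284.0259×77/77 = 284.0259 rpm, dir flips to +; running = +284.0259
Stage 5 [77T→13T]: ω = 284.0259×77/13 = 1682.3073 rpm, dir flips to −; running = −1682.3073
Stage 6 [13T→16T]: ω = 1682.3073×13/16 = 1366.8747 rpm, dir flips to +; running = +1366.8747

+1366.8747 rpm (same as input, |ω| = 1366.8747 rpm)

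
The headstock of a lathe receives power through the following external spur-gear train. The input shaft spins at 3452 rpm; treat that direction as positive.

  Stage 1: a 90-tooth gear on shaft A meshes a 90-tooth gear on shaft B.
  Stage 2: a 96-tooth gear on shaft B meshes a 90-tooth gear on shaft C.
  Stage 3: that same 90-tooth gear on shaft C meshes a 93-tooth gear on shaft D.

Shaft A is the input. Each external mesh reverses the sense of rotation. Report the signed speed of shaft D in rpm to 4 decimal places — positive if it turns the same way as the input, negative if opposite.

-3563.3548 rpm (opposite to input, |ω| = 3563.3548 rpm)

Stage 1 [90T→90T]: ω = 3452.0000×90/90 = 3452.0000 rpm, dir flips to −; running = −3452.0000
Stage 2 [96T→90T]: ω = 3452.0000×96/90 = 3682.1333 rpm, dir flips to +; running = +3682.1333
Stage 3 [90T→93T]: ω = 3682.1333×90/93 = 3563.3548 rpm, dir flips to −; running = −3563.3548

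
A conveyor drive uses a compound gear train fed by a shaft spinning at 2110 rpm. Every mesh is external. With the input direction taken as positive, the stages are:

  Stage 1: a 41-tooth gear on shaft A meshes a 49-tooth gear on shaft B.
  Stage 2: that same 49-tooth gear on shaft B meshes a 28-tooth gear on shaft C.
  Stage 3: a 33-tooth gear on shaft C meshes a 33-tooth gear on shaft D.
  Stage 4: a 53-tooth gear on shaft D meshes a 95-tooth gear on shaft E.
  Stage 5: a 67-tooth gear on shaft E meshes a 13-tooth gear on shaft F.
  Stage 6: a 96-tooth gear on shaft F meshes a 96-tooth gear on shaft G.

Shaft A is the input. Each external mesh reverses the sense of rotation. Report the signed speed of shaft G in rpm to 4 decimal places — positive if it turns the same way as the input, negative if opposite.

+8883.6614 rpm (same as input, |ω| = 8883.6614 rpm)

Stage 1 [41T→49T]: ω = 2110.0000×41/49 = 1765.5102 rpm, dir flips to −; running = −1765.5102
Stage 2 [49T→28T]: ω = 1765.5102×49/28 = 3089.6429 rpm, dir flips to +; running = +3089.6429
Stage 3 [33T→33T]: ω = 3089.6429×33/33 = 3089.6429 rpm, dir flips to −; running = −3089.6429
Stage 4 [53T→95T]: ω = 3089.6429×53/95 = 1723.6955 rpm, dir flips to +; running = +1723.6955
Stage 5 [67T→13T]: ω = 1723.6955×67/13 = 8883.6614 rpm, dir flips to −; running = −8883.6614
Stage 6 [96T→96T]: ω = 8883.6614×96/96 = 8883.6614 rpm, dir flips to +; running = +8883.6614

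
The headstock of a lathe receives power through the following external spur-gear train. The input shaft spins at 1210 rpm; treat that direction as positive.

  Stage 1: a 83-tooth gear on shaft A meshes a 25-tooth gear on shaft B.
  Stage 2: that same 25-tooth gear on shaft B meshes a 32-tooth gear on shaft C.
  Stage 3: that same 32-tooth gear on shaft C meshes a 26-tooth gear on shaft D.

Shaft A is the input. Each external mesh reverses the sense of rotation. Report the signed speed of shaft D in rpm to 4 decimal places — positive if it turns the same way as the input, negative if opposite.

Stage 1 [83T→25T]: ω = 1210.0000×83/25 = 4017.2000 rpm, dir flips to −; running = −4017.2000
Stage 2 [25T→32T]: ω = 4017.2000×25/32 = 3138.4375 rpm, dir flips to +; running = +3138.4375
Stage 3 [32T→26T]: ω = 3138.4375×32/26 = 3862.6923 rpm, dir flips to −; running = −3862.6923

-3862.6923 rpm (opposite to input, |ω| = 3862.6923 rpm)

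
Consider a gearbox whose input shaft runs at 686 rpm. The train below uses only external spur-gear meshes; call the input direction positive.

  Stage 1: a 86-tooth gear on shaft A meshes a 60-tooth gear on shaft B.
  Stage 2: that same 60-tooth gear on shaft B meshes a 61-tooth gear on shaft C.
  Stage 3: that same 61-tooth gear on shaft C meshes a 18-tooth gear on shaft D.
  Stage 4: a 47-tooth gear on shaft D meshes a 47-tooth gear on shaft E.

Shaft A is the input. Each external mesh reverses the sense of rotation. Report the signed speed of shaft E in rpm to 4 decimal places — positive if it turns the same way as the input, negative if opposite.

Stage 1 [86T→60T]: ω = 686.0000×86/60 = 983.2667 rpm, dir flips to −; running = −983.2667
Stage 2 [60T→61T]: ω = 983.2667×60/61 = 967.1475 rpm, dir flips to +; running = +967.1475
Stage 3 [61T→18T]: ω = 967.1475×61/18 = 3277.5556 rpm, dir flips to −; running = −3277.5556
Stage 4 [47T→47T]: ω = 3277.5556×47/47 = 3277.5556 rpm, dir flips to +; running = +3277.5556

+3277.5556 rpm (same as input, |ω| = 3277.5556 rpm)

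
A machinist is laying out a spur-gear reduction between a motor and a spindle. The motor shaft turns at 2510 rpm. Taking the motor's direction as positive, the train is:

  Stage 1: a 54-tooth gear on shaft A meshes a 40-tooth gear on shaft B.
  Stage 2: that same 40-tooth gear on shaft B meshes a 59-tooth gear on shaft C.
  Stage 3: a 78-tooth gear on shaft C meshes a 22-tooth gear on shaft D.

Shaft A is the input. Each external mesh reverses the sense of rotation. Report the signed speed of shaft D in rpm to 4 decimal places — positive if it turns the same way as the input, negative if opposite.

-8144.9307 rpm (opposite to input, |ω| = 8144.9307 rpm)

Stage 1 [54T→40T]: ω = 2510.0000×54/40 = 3388.5000 rpm, dir flips to −; running = −3388.5000
Stage 2 [40T→59T]: ω = 3388.5000×40/59 = 2297.2881 rpm, dir flips to +; running = +2297.2881
Stage 3 [78T→22T]: ω = 2297.2881×78/22 = 8144.9307 rpm, dir flips to −; running = −8144.9307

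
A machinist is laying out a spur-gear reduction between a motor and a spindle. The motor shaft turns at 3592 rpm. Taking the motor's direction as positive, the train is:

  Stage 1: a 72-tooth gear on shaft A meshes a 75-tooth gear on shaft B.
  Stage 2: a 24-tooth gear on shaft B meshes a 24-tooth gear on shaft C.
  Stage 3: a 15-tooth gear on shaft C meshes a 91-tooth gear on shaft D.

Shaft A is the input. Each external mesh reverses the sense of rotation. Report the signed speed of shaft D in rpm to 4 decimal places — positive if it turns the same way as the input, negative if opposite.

Stage 1 [72T→75T]: ω = 3592.0000×72/75 = 3448.3200 rpm, dir flips to −; running = −3448.3200
Stage 2 [24T→24T]: ω = 3448.3200×24/24 = 3448.3200 rpm, dir flips to +; running = +3448.3200
Stage 3 [15T→91T]: ω = 3448.3200×15/91 = 568.4044 rpm, dir flips to −; running = −568.4044

-568.4044 rpm (opposite to input, |ω| = 568.4044 rpm)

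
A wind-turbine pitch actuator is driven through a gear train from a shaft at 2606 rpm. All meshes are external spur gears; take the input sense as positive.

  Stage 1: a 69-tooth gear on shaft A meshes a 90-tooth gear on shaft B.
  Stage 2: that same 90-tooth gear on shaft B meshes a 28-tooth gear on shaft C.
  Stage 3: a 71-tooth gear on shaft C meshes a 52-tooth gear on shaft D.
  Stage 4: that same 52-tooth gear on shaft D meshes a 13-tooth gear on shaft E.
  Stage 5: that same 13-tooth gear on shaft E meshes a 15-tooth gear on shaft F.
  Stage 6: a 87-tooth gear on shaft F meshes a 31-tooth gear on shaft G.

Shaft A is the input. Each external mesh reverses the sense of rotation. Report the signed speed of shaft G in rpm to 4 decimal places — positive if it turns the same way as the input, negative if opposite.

Stage 1 [69T→90T]: ω = 2606.0000×69/90 = 1997.9333 rpm, dir flips to −; running = −1997.9333
Stage 2 [90T→28T]: ω = 1997.9333×90/28 = 6421.9286 rpm, dir flips to +; running = +6421.9286
Stage 3 [71T→52T]: ω = 6421.9286×71/52 = 8768.4025 rpm, dir flips to −; running = −8768.4025
Stage 4 [52T→13T]: ω = 8768.4025×52/13 = 35073.6099 rpm, dir flips to +; running = +35073.6099
Stage 5 [13T→15T]: ω = 35073.6099×13/15 = 30397.1286 rpm, dir flips to −; running = −30397.1286
Stage 6 [87T→31T]: ω = 30397.1286×87/31 = 85308.0705 rpm, dir flips to +; running = +85308.0705

+85308.0705 rpm (same as input, |ω| = 85308.0705 rpm)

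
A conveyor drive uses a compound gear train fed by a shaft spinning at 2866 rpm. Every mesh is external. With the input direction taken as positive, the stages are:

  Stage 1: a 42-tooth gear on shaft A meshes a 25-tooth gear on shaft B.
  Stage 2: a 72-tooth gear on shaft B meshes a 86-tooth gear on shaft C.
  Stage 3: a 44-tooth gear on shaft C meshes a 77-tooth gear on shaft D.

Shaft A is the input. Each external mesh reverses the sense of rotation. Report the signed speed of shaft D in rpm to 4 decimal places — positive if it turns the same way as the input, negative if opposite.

-2303.4642 rpm (opposite to input, |ω| = 2303.4642 rpm)

Stage 1 [42T→25T]: ω = 2866.0000×42/25 = 4814.8800 rpm, dir flips to −; running = −4814.8800
Stage 2 [72T→86T]: ω = 4814.8800×72/86 = 4031.0623 rpm, dir flips to +; running = +4031.0623
Stage 3 [44T→77T]: ω = 4031.0623×44/77 = 2303.4642 rpm, dir flips to −; running = −2303.4642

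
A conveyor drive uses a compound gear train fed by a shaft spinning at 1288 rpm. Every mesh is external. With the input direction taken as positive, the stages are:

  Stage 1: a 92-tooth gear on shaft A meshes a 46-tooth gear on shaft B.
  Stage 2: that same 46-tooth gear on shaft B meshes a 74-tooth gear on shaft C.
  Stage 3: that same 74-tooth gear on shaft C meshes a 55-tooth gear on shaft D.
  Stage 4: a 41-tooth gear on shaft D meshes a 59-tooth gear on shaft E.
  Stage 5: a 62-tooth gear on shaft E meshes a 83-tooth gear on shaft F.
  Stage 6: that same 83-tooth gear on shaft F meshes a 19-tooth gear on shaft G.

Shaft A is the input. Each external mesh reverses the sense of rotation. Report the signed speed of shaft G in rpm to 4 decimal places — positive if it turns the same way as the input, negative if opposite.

Stage 1 [92T→46T]: ω = 1288.0000×92/46 = 2576.0000 rpm, dir flips to −; running = −2576.0000
Stage 2 [46T→74T]: ω = 2576.0000×46/74 = 1601.2973 rpm, dir flips to +; running = +1601.2973
Stage 3 [74T→55T]: ω = 1601.2973×74/55 = 2154.4727 rpm, dir flips to −; running = −2154.4727
Stage 4 [41T→59T]: ω = 2154.4727×41/59 = 1497.1760 rpm, dir flips to +; running = +1497.1760
Stage 5 [62T→83T]: ω = 1497.1760×62/83 = 1118.3724 rpm, dir flips to −; running = −1118.3724
Stage 6 [83T→19T]: ω = 1118.3724×83/19 = 4885.5216 rpm, dir flips to +; running = +4885.5216

+4885.5216 rpm (same as input, |ω| = 4885.5216 rpm)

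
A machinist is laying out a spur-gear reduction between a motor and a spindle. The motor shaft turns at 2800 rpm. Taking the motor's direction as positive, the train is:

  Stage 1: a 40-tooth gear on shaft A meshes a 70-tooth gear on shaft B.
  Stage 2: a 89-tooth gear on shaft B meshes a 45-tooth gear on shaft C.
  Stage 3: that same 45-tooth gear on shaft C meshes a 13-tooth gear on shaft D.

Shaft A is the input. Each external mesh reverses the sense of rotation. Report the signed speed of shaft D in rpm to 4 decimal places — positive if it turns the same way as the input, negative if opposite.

Stage 1 [40T→70T]: ω = 2800.0000×40/70 = 1600.0000 rpm, dir flips to −; running = −1600.0000
Stage 2 [89T→45T]: ω = 1600.0000×89/45 = 3164.4444 rpm, dir flips to +; running = +3164.4444
Stage 3 [45T→13T]: ω = 3164.4444×45/13 = 10953.8462 rpm, dir flips to −; running = −10953.8462

-10953.8462 rpm (opposite to input, |ω| = 10953.8462 rpm)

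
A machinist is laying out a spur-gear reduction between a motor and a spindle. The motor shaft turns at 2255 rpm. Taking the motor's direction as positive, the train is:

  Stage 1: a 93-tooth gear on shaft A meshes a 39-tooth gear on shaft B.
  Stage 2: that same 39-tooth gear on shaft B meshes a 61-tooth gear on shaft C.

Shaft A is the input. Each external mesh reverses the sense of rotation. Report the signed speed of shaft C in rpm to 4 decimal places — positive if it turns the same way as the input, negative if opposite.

+3437.9508 rpm (same as input, |ω| = 3437.9508 rpm)

Stage 1 [93T→39T]: ω = 2255.0000×93/39 = 5377.3077 rpm, dir flips to −; running = −5377.3077
Stage 2 [39T→61T]: ω = 5377.3077×39/61 = 3437.9508 rpm, dir flips to +; running = +3437.9508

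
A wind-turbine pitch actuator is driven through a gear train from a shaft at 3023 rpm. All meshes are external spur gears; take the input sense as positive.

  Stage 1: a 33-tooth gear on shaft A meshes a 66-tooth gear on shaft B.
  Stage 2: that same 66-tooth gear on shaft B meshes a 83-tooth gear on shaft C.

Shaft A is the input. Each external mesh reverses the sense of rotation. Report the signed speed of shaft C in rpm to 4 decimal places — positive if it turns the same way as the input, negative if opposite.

Stage 1 [33T→66T]: ω = 3023.0000×33/66 = 1511.5000 rpm, dir flips to −; running = −1511.5000
Stage 2 [66T→83T]: ω = 1511.5000×66/83 = 1201.9157 rpm, dir flips to +; running = +1201.9157

+1201.9157 rpm (same as input, |ω| = 1201.9157 rpm)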